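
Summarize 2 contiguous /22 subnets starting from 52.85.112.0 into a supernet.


Original prefix: /22
Number of subnets: 2 = 2^1
New prefix = 22 - 1 = 21
Supernet: 52.85.112.0/21


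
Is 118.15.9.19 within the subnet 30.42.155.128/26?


Subnet network: 30.42.155.128
Test IP AND mask: 118.15.9.0
No, 118.15.9.19 is not in 30.42.155.128/26


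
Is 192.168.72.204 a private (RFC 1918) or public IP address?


RFC 1918 private ranges:
  10.0.0.0/8 (10.0.0.0 - 10.255.255.255)
  172.16.0.0/12 (172.16.0.0 - 172.31.255.255)
  192.168.0.0/16 (192.168.0.0 - 192.168.255.255)
Private (in 192.168.0.0/16)


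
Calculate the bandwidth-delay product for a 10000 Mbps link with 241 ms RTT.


BDP = bandwidth * RTT
= 10000 Mbps * 241 ms
= 10000 * 1e6 * 241 / 1000 bits
= 2410000000 bits
= 301250000 bytes
= 294189.4531 KB
BDP = 2410000000 bits (301250000 bytes)


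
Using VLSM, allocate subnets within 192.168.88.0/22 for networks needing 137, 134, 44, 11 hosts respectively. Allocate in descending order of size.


137 hosts -> /24 (254 usable): 192.168.88.0/24
134 hosts -> /24 (254 usable): 192.168.89.0/24
44 hosts -> /26 (62 usable): 192.168.90.0/26
11 hosts -> /28 (14 usable): 192.168.90.64/28
Allocation: 192.168.88.0/24 (137 hosts, 254 usable); 192.168.89.0/24 (134 hosts, 254 usable); 192.168.90.0/26 (44 hosts, 62 usable); 192.168.90.64/28 (11 hosts, 14 usable)


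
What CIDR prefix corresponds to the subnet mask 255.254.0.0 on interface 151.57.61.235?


Binary: 11111111.11111110.00000000.00000000
Count leading 1s
Prefix: /15


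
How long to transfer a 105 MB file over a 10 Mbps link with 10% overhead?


Effective throughput = 10 * (1 - 10/100) = 9 Mbps
File size in Mb = 105 * 8 = 840 Mb
Time = 840 / 9
Time = 93.3333 seconds


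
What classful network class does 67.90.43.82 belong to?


First octet: 67
Binary: 01000011
0xxxxxxx -> Class A (1-126)
Class A, default mask 255.0.0.0 (/8)


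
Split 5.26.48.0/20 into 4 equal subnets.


New prefix = 20 + 2 = 22
Each subnet has 1024 addresses
  5.26.48.0/22
  5.26.52.0/22
  5.26.56.0/22
  5.26.60.0/22
Subnets: 5.26.48.0/22, 5.26.52.0/22, 5.26.56.0/22, 5.26.60.0/22


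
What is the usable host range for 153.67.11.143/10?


Network: 153.64.0.0
Broadcast: 153.127.255.255
First usable = network + 1
Last usable = broadcast - 1
Range: 153.64.0.1 to 153.127.255.254


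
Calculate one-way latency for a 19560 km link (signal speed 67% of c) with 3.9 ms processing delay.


Speed = 0.67 * 3e5 km/s = 201000 km/s
Propagation delay = 19560 / 201000 = 0.0973 s = 97.3134 ms
Processing delay = 3.9 ms
Total one-way latency = 101.2134 ms


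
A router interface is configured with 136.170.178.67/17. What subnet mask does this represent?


/17 means 17 network bits, 15 host bits
Binary: 11111111111111111000000000000000
Mask: 255.255.128.0


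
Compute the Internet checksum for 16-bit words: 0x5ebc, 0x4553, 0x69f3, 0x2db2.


Sum all words (with carry folding):
+ 0x5ebc = 0x5ebc
+ 0x4553 = 0xa40f
+ 0x69f3 = 0x0e03
+ 0x2db2 = 0x3bb5
One's complement: ~0x3bb5
Checksum = 0xc44a


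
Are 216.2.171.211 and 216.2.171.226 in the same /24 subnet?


Mask: 255.255.255.0
216.2.171.211 AND mask = 216.2.171.0
216.2.171.226 AND mask = 216.2.171.0
Yes, same subnet (216.2.171.0)


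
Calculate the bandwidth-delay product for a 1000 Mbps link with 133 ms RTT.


BDP = bandwidth * RTT
= 1000 Mbps * 133 ms
= 1000 * 1e6 * 133 / 1000 bits
= 133000000 bits
= 16625000 bytes
= 16235.3516 KB
BDP = 133000000 bits (16625000 bytes)


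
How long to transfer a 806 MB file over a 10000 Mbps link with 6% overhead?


Effective throughput = 10000 * (1 - 6/100) = 9400 Mbps
File size in Mb = 806 * 8 = 6448 Mb
Time = 6448 / 9400
Time = 0.686 seconds


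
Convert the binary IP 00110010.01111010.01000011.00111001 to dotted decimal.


00110010 = 50
01111010 = 122
01000011 = 67
00111001 = 57
IP: 50.122.67.57


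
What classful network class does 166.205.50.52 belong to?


First octet: 166
Binary: 10100110
10xxxxxx -> Class B (128-191)
Class B, default mask 255.255.0.0 (/16)


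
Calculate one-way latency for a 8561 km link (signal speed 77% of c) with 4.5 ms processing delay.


Speed = 0.77 * 3e5 km/s = 231000 km/s
Propagation delay = 8561 / 231000 = 0.0371 s = 37.0606 ms
Processing delay = 4.5 ms
Total one-way latency = 41.5606 ms


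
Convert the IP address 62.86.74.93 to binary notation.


62 = 00111110
86 = 01010110
74 = 01001010
93 = 01011101
Binary: 00111110.01010110.01001010.01011101


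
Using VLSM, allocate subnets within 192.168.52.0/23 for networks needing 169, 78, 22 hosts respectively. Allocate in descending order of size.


169 hosts -> /24 (254 usable): 192.168.52.0/24
78 hosts -> /25 (126 usable): 192.168.53.0/25
22 hosts -> /27 (30 usable): 192.168.53.128/27
Allocation: 192.168.52.0/24 (169 hosts, 254 usable); 192.168.53.0/25 (78 hosts, 126 usable); 192.168.53.128/27 (22 hosts, 30 usable)


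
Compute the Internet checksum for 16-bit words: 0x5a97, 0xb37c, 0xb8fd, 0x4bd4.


Sum all words (with carry folding):
+ 0x5a97 = 0x5a97
+ 0xb37c = 0x0e14
+ 0xb8fd = 0xc711
+ 0x4bd4 = 0x12e6
One's complement: ~0x12e6
Checksum = 0xed19


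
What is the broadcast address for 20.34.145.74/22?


Network: 20.34.144.0/22
Host bits = 10
Set all host bits to 1:
Broadcast: 20.34.147.255


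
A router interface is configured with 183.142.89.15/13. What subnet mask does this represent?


/13 means 13 network bits, 19 host bits
Binary: 11111111111110000000000000000000
Mask: 255.248.0.0


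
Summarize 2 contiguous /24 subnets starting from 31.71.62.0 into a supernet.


Original prefix: /24
Number of subnets: 2 = 2^1
New prefix = 24 - 1 = 23
Supernet: 31.71.62.0/23


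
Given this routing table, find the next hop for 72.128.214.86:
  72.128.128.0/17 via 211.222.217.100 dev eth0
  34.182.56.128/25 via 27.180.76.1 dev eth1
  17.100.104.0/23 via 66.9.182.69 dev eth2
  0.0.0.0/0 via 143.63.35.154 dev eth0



Longest prefix match for 72.128.214.86:
  /17 72.128.128.0: MATCH
  /25 34.182.56.128: no
  /23 17.100.104.0: no
  /0 0.0.0.0: MATCH
Selected: next-hop 211.222.217.100 via eth0 (matched /17)


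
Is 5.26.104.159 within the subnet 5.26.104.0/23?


Subnet network: 5.26.104.0
Test IP AND mask: 5.26.104.0
Yes, 5.26.104.159 is in 5.26.104.0/23


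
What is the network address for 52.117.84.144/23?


IP:   00110100.01110101.01010100.10010000
Mask: 11111111.11111111.11111110.00000000
AND operation:
Net:  00110100.01110101.01010100.00000000
Network: 52.117.84.0/23


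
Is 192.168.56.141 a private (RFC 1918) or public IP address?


RFC 1918 private ranges:
  10.0.0.0/8 (10.0.0.0 - 10.255.255.255)
  172.16.0.0/12 (172.16.0.0 - 172.31.255.255)
  192.168.0.0/16 (192.168.0.0 - 192.168.255.255)
Private (in 192.168.0.0/16)


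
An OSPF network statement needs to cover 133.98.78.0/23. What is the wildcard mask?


Subnet mask: 255.255.254.0
Wildcard = 255.255.255.255 - subnet mask
255 - 255 = 0
255 - 255 = 0
255 - 254 = 1
255 - 0 = 255
Wildcard: 0.0.1.255


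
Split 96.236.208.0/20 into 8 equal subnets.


New prefix = 20 + 3 = 23
Each subnet has 512 addresses
  96.236.208.0/23
  96.236.210.0/23
  96.236.212.0/23
  96.236.214.0/23
  96.236.216.0/23
  96.236.218.0/23
  96.236.220.0/23
  96.236.222.0/23
Subnets: 96.236.208.0/23, 96.236.210.0/23, 96.236.212.0/23, 96.236.214.0/23, 96.236.216.0/23, 96.236.218.0/23, 96.236.220.0/23, 96.236.222.0/23


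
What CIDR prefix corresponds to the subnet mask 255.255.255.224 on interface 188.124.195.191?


Binary: 11111111.11111111.11111111.11100000
Count leading 1s
Prefix: /27


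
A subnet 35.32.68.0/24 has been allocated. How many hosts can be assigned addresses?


Host bits = 32 - 24 = 8
Total addresses = 2^8 = 256
Usable = total - 2 (network and broadcast)
Usable hosts: 254


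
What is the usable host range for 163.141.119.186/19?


Network: 163.141.96.0
Broadcast: 163.141.127.255
First usable = network + 1
Last usable = broadcast - 1
Range: 163.141.96.1 to 163.141.127.254


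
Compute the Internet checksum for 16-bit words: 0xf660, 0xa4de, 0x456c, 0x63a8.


Sum all words (with carry folding):
+ 0xf660 = 0xf660
+ 0xa4de = 0x9b3f
+ 0x456c = 0xe0ab
+ 0x63a8 = 0x4454
One's complement: ~0x4454
Checksum = 0xbbab


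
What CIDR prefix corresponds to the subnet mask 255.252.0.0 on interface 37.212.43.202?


Binary: 11111111.11111100.00000000.00000000
Count leading 1s
Prefix: /14


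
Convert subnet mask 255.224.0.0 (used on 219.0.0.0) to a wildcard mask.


Subnet mask: 255.224.0.0
Wildcard = 255.255.255.255 - subnet mask
255 - 255 = 0
255 - 224 = 31
255 - 0 = 255
255 - 0 = 255
Wildcard: 0.31.255.255


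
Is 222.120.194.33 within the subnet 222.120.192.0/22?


Subnet network: 222.120.192.0
Test IP AND mask: 222.120.192.0
Yes, 222.120.194.33 is in 222.120.192.0/22


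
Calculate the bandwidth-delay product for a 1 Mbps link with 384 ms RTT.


BDP = bandwidth * RTT
= 1 Mbps * 384 ms
= 1 * 1e6 * 384 / 1000 bits
= 384000 bits
= 48000 bytes
= 46.875 KB
BDP = 384000 bits (48000 bytes)


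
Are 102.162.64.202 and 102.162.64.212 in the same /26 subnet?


Mask: 255.255.255.192
102.162.64.202 AND mask = 102.162.64.192
102.162.64.212 AND mask = 102.162.64.192
Yes, same subnet (102.162.64.192)


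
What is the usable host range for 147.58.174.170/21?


Network: 147.58.168.0
Broadcast: 147.58.175.255
First usable = network + 1
Last usable = broadcast - 1
Range: 147.58.168.1 to 147.58.175.254


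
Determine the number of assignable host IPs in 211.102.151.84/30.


Host bits = 32 - 30 = 2
Total addresses = 2^2 = 4
Usable = total - 2 (network and broadcast)
Usable hosts: 2


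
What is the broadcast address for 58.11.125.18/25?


Network: 58.11.125.0/25
Host bits = 7
Set all host bits to 1:
Broadcast: 58.11.125.127


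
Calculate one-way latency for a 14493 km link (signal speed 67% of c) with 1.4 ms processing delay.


Speed = 0.67 * 3e5 km/s = 201000 km/s
Propagation delay = 14493 / 201000 = 0.0721 s = 72.1045 ms
Processing delay = 1.4 ms
Total one-way latency = 73.5045 ms


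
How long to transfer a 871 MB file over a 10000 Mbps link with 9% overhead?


Effective throughput = 10000 * (1 - 9/100) = 9100 Mbps
File size in Mb = 871 * 8 = 6968 Mb
Time = 6968 / 9100
Time = 0.7657 seconds


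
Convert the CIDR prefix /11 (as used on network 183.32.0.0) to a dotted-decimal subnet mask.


/11 means 11 network bits, 21 host bits
Binary: 11111111111000000000000000000000
Mask: 255.224.0.0


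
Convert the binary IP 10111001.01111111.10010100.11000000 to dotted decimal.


10111001 = 185
01111111 = 127
10010100 = 148
11000000 = 192
IP: 185.127.148.192


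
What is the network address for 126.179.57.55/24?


IP:   01111110.10110011.00111001.00110111
Mask: 11111111.11111111.11111111.00000000
AND operation:
Net:  01111110.10110011.00111001.00000000
Network: 126.179.57.0/24


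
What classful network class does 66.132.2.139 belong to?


First octet: 66
Binary: 01000010
0xxxxxxx -> Class A (1-126)
Class A, default mask 255.0.0.0 (/8)


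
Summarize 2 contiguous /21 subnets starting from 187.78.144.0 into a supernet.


Original prefix: /21
Number of subnets: 2 = 2^1
New prefix = 21 - 1 = 20
Supernet: 187.78.144.0/20


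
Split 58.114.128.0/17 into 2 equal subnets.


New prefix = 17 + 1 = 18
Each subnet has 16384 addresses
  58.114.128.0/18
  58.114.192.0/18
Subnets: 58.114.128.0/18, 58.114.192.0/18


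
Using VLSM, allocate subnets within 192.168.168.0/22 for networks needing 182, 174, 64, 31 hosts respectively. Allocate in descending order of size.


182 hosts -> /24 (254 usable): 192.168.168.0/24
174 hosts -> /24 (254 usable): 192.168.169.0/24
64 hosts -> /25 (126 usable): 192.168.170.0/25
31 hosts -> /26 (62 usable): 192.168.170.128/26
Allocation: 192.168.168.0/24 (182 hosts, 254 usable); 192.168.169.0/24 (174 hosts, 254 usable); 192.168.170.0/25 (64 hosts, 126 usable); 192.168.170.128/26 (31 hosts, 62 usable)


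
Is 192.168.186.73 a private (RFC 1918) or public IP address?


RFC 1918 private ranges:
  10.0.0.0/8 (10.0.0.0 - 10.255.255.255)
  172.16.0.0/12 (172.16.0.0 - 172.31.255.255)
  192.168.0.0/16 (192.168.0.0 - 192.168.255.255)
Private (in 192.168.0.0/16)


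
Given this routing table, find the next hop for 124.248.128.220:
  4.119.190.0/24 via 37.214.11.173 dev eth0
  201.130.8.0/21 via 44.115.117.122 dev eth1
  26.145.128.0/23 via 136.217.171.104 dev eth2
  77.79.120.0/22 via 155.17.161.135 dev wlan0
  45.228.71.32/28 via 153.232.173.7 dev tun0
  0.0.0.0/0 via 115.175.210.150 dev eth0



Longest prefix match for 124.248.128.220:
  /24 4.119.190.0: no
  /21 201.130.8.0: no
  /23 26.145.128.0: no
  /22 77.79.120.0: no
  /28 45.228.71.32: no
  /0 0.0.0.0: MATCH
Selected: next-hop 115.175.210.150 via eth0 (matched /0)


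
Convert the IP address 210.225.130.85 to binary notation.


210 = 11010010
225 = 11100001
130 = 10000010
85 = 01010101
Binary: 11010010.11100001.10000010.01010101


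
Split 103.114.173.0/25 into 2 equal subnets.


New prefix = 25 + 1 = 26
Each subnet has 64 addresses
  103.114.173.0/26
  103.114.173.64/26
Subnets: 103.114.173.0/26, 103.114.173.64/26


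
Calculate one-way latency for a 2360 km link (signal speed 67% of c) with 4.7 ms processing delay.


Speed = 0.67 * 3e5 km/s = 201000 km/s
Propagation delay = 2360 / 201000 = 0.0117 s = 11.7413 ms
Processing delay = 4.7 ms
Total one-way latency = 16.4413 ms


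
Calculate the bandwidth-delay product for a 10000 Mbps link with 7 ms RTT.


BDP = bandwidth * RTT
= 10000 Mbps * 7 ms
= 10000 * 1e6 * 7 / 1000 bits
= 70000000 bits
= 8750000 bytes
= 8544.9219 KB
BDP = 70000000 bits (8750000 bytes)


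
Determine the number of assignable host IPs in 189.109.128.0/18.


Host bits = 32 - 18 = 14
Total addresses = 2^14 = 16384
Usable = total - 2 (network and broadcast)
Usable hosts: 16382


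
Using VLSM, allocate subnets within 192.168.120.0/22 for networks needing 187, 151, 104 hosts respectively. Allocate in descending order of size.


187 hosts -> /24 (254 usable): 192.168.120.0/24
151 hosts -> /24 (254 usable): 192.168.121.0/24
104 hosts -> /25 (126 usable): 192.168.122.0/25
Allocation: 192.168.120.0/24 (187 hosts, 254 usable); 192.168.121.0/24 (151 hosts, 254 usable); 192.168.122.0/25 (104 hosts, 126 usable)


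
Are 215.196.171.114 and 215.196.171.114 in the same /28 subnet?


Mask: 255.255.255.240
215.196.171.114 AND mask = 215.196.171.112
215.196.171.114 AND mask = 215.196.171.112
Yes, same subnet (215.196.171.112)


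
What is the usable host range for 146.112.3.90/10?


Network: 146.64.0.0
Broadcast: 146.127.255.255
First usable = network + 1
Last usable = broadcast - 1
Range: 146.64.0.1 to 146.127.255.254


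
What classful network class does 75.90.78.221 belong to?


First octet: 75
Binary: 01001011
0xxxxxxx -> Class A (1-126)
Class A, default mask 255.0.0.0 (/8)


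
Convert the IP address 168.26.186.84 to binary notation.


168 = 10101000
26 = 00011010
186 = 10111010
84 = 01010100
Binary: 10101000.00011010.10111010.01010100


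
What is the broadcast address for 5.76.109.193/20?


Network: 5.76.96.0/20
Host bits = 12
Set all host bits to 1:
Broadcast: 5.76.111.255


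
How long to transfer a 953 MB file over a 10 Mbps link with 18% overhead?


Effective throughput = 10 * (1 - 18/100) = 8.2 Mbps
File size in Mb = 953 * 8 = 7624 Mb
Time = 7624 / 8.2
Time = 929.7561 seconds


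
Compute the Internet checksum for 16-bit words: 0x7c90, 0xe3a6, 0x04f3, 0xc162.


Sum all words (with carry folding):
+ 0x7c90 = 0x7c90
+ 0xe3a6 = 0x6037
+ 0x04f3 = 0x652a
+ 0xc162 = 0x268d
One's complement: ~0x268d
Checksum = 0xd972


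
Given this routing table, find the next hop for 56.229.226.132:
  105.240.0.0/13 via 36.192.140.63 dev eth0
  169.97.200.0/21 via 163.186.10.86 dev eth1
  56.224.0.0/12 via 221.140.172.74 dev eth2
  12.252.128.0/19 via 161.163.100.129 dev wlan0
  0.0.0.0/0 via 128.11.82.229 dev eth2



Longest prefix match for 56.229.226.132:
  /13 105.240.0.0: no
  /21 169.97.200.0: no
  /12 56.224.0.0: MATCH
  /19 12.252.128.0: no
  /0 0.0.0.0: MATCH
Selected: next-hop 221.140.172.74 via eth2 (matched /12)


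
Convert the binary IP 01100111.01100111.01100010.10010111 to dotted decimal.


01100111 = 103
01100111 = 103
01100010 = 98
10010111 = 151
IP: 103.103.98.151


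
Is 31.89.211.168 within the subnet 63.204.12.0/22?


Subnet network: 63.204.12.0
Test IP AND mask: 31.89.208.0
No, 31.89.211.168 is not in 63.204.12.0/22


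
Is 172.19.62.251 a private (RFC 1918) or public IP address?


RFC 1918 private ranges:
  10.0.0.0/8 (10.0.0.0 - 10.255.255.255)
  172.16.0.0/12 (172.16.0.0 - 172.31.255.255)
  192.168.0.0/16 (192.168.0.0 - 192.168.255.255)
Private (in 172.16.0.0/12)


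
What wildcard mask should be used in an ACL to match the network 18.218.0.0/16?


Subnet mask: 255.255.0.0
Wildcard = 255.255.255.255 - subnet mask
255 - 255 = 0
255 - 255 = 0
255 - 0 = 255
255 - 0 = 255
Wildcard: 0.0.255.255


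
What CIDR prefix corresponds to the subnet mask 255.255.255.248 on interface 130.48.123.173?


Binary: 11111111.11111111.11111111.11111000
Count leading 1s
Prefix: /29


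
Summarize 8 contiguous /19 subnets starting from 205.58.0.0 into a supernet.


Original prefix: /19
Number of subnets: 8 = 2^3
New prefix = 19 - 3 = 16
Supernet: 205.58.0.0/16


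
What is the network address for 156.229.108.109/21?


IP:   10011100.11100101.01101100.01101101
Mask: 11111111.11111111.11111000.00000000
AND operation:
Net:  10011100.11100101.01101000.00000000
Network: 156.229.104.0/21


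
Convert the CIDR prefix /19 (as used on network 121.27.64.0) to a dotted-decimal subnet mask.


/19 means 19 network bits, 13 host bits
Binary: 11111111111111111110000000000000
Mask: 255.255.224.0


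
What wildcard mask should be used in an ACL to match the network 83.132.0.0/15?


Subnet mask: 255.254.0.0
Wildcard = 255.255.255.255 - subnet mask
255 - 255 = 0
255 - 254 = 1
255 - 0 = 255
255 - 0 = 255
Wildcard: 0.1.255.255


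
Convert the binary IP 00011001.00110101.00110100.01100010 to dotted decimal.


00011001 = 25
00110101 = 53
00110100 = 52
01100010 = 98
IP: 25.53.52.98


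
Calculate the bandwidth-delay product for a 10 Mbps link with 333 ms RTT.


BDP = bandwidth * RTT
= 10 Mbps * 333 ms
= 10 * 1e6 * 333 / 1000 bits
= 3330000 bits
= 416250 bytes
= 406.4941 KB
BDP = 3330000 bits (416250 bytes)


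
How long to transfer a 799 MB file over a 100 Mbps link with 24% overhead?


Effective throughput = 100 * (1 - 24/100) = 76 Mbps
File size in Mb = 799 * 8 = 6392 Mb
Time = 6392 / 76
Time = 84.1053 seconds


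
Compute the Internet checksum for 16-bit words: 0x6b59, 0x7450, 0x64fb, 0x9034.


Sum all words (with carry folding):
+ 0x6b59 = 0x6b59
+ 0x7450 = 0xdfa9
+ 0x64fb = 0x44a5
+ 0x9034 = 0xd4d9
One's complement: ~0xd4d9
Checksum = 0x2b26


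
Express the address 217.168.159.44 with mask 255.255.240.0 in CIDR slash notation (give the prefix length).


Binary: 11111111.11111111.11110000.00000000
Count leading 1s
Prefix: /20


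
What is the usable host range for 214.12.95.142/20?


Network: 214.12.80.0
Broadcast: 214.12.95.255
First usable = network + 1
Last usable = broadcast - 1
Range: 214.12.80.1 to 214.12.95.254


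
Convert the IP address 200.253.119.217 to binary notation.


200 = 11001000
253 = 11111101
119 = 01110111
217 = 11011001
Binary: 11001000.11111101.01110111.11011001


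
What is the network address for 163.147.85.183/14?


IP:   10100011.10010011.01010101.10110111
Mask: 11111111.11111100.00000000.00000000
AND operation:
Net:  10100011.10010000.00000000.00000000
Network: 163.144.0.0/14


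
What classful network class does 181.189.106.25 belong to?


First octet: 181
Binary: 10110101
10xxxxxx -> Class B (128-191)
Class B, default mask 255.255.0.0 (/16)


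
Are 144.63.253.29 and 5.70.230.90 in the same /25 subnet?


Mask: 255.255.255.128
144.63.253.29 AND mask = 144.63.253.0
5.70.230.90 AND mask = 5.70.230.0
No, different subnets (144.63.253.0 vs 5.70.230.0)


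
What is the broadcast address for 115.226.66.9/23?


Network: 115.226.66.0/23
Host bits = 9
Set all host bits to 1:
Broadcast: 115.226.67.255


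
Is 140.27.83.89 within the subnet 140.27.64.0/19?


Subnet network: 140.27.64.0
Test IP AND mask: 140.27.64.0
Yes, 140.27.83.89 is in 140.27.64.0/19


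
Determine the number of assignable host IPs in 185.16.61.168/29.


Host bits = 32 - 29 = 3
Total addresses = 2^3 = 8
Usable = total - 2 (network and broadcast)
Usable hosts: 6


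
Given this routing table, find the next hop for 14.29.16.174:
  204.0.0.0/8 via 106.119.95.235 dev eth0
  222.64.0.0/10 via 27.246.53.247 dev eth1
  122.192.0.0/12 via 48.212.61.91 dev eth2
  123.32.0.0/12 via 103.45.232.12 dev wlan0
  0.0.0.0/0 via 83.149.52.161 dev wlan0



Longest prefix match for 14.29.16.174:
  /8 204.0.0.0: no
  /10 222.64.0.0: no
  /12 122.192.0.0: no
  /12 123.32.0.0: no
  /0 0.0.0.0: MATCH
Selected: next-hop 83.149.52.161 via wlan0 (matched /0)


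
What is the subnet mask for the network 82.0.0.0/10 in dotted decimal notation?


/10 means 10 network bits, 22 host bits
Binary: 11111111110000000000000000000000
Mask: 255.192.0.0


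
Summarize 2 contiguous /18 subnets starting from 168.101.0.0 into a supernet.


Original prefix: /18
Number of subnets: 2 = 2^1
New prefix = 18 - 1 = 17
Supernet: 168.101.0.0/17


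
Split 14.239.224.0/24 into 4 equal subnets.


New prefix = 24 + 2 = 26
Each subnet has 64 addresses
  14.239.224.0/26
  14.239.224.64/26
  14.239.224.128/26
  14.239.224.192/26
Subnets: 14.239.224.0/26, 14.239.224.64/26, 14.239.224.128/26, 14.239.224.192/26


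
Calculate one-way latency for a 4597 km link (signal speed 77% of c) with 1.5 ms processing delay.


Speed = 0.77 * 3e5 km/s = 231000 km/s
Propagation delay = 4597 / 231000 = 0.0199 s = 19.9004 ms
Processing delay = 1.5 ms
Total one-way latency = 21.4004 ms


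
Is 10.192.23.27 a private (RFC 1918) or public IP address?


RFC 1918 private ranges:
  10.0.0.0/8 (10.0.0.0 - 10.255.255.255)
  172.16.0.0/12 (172.16.0.0 - 172.31.255.255)
  192.168.0.0/16 (192.168.0.0 - 192.168.255.255)
Private (in 10.0.0.0/8)


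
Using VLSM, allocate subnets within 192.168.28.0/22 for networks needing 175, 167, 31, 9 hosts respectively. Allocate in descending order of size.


175 hosts -> /24 (254 usable): 192.168.28.0/24
167 hosts -> /24 (254 usable): 192.168.29.0/24
31 hosts -> /26 (62 usable): 192.168.30.0/26
9 hosts -> /28 (14 usable): 192.168.30.64/28
Allocation: 192.168.28.0/24 (175 hosts, 254 usable); 192.168.29.0/24 (167 hosts, 254 usable); 192.168.30.0/26 (31 hosts, 62 usable); 192.168.30.64/28 (9 hosts, 14 usable)


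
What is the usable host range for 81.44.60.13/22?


Network: 81.44.60.0
Broadcast: 81.44.63.255
First usable = network + 1
Last usable = broadcast - 1
Range: 81.44.60.1 to 81.44.63.254


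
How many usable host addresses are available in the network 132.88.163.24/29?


Host bits = 32 - 29 = 3
Total addresses = 2^3 = 8
Usable = total - 2 (network and broadcast)
Usable hosts: 6


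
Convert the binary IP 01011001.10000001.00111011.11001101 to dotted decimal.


01011001 = 89
10000001 = 129
00111011 = 59
11001101 = 205
IP: 89.129.59.205


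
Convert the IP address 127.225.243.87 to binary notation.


127 = 01111111
225 = 11100001
243 = 11110011
87 = 01010111
Binary: 01111111.11100001.11110011.01010111


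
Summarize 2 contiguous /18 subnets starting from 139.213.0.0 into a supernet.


Original prefix: /18
Number of subnets: 2 = 2^1
New prefix = 18 - 1 = 17
Supernet: 139.213.0.0/17


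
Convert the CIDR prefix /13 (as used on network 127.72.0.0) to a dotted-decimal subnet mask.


/13 means 13 network bits, 19 host bits
Binary: 11111111111110000000000000000000
Mask: 255.248.0.0


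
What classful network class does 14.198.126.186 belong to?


First octet: 14
Binary: 00001110
0xxxxxxx -> Class A (1-126)
Class A, default mask 255.0.0.0 (/8)


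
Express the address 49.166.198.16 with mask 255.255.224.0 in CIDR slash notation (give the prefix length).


Binary: 11111111.11111111.11100000.00000000
Count leading 1s
Prefix: /19


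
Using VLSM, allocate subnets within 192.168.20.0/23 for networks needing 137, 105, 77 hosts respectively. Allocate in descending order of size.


137 hosts -> /24 (254 usable): 192.168.20.0/24
105 hosts -> /25 (126 usable): 192.168.21.0/25
77 hosts -> /25 (126 usable): 192.168.21.128/25
Allocation: 192.168.20.0/24 (137 hosts, 254 usable); 192.168.21.0/25 (105 hosts, 126 usable); 192.168.21.128/25 (77 hosts, 126 usable)


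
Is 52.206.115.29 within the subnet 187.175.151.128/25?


Subnet network: 187.175.151.128
Test IP AND mask: 52.206.115.0
No, 52.206.115.29 is not in 187.175.151.128/25


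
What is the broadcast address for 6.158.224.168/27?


Network: 6.158.224.160/27
Host bits = 5
Set all host bits to 1:
Broadcast: 6.158.224.191


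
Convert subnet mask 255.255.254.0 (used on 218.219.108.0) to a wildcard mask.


Subnet mask: 255.255.254.0
Wildcard = 255.255.255.255 - subnet mask
255 - 255 = 0
255 - 255 = 0
255 - 254 = 1
255 - 0 = 255
Wildcard: 0.0.1.255


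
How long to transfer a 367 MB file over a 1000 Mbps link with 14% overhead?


Effective throughput = 1000 * (1 - 14/100) = 860 Mbps
File size in Mb = 367 * 8 = 2936 Mb
Time = 2936 / 860
Time = 3.414 seconds


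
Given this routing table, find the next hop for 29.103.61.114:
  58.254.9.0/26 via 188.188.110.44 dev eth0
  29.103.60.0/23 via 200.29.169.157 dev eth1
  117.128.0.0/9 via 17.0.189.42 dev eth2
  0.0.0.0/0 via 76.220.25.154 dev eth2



Longest prefix match for 29.103.61.114:
  /26 58.254.9.0: no
  /23 29.103.60.0: MATCH
  /9 117.128.0.0: no
  /0 0.0.0.0: MATCH
Selected: next-hop 200.29.169.157 via eth1 (matched /23)


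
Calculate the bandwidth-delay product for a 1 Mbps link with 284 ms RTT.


BDP = bandwidth * RTT
= 1 Mbps * 284 ms
= 1 * 1e6 * 284 / 1000 bits
= 284000 bits
= 35500 bytes
= 34.668 KB
BDP = 284000 bits (35500 bytes)


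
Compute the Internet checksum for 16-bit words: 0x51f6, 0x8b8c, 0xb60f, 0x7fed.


Sum all words (with carry folding):
+ 0x51f6 = 0x51f6
+ 0x8b8c = 0xdd82
+ 0xb60f = 0x9392
+ 0x7fed = 0x1380
One's complement: ~0x1380
Checksum = 0xec7f


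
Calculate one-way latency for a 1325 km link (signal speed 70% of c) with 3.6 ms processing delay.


Speed = 0.7 * 3e5 km/s = 210000 km/s
Propagation delay = 1325 / 210000 = 0.0063 s = 6.3095 ms
Processing delay = 3.6 ms
Total one-way latency = 9.9095 ms


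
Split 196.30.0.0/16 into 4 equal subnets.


New prefix = 16 + 2 = 18
Each subnet has 16384 addresses
  196.30.0.0/18
  196.30.64.0/18
  196.30.128.0/18
  196.30.192.0/18
Subnets: 196.30.0.0/18, 196.30.64.0/18, 196.30.128.0/18, 196.30.192.0/18


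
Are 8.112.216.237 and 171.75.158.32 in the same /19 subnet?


Mask: 255.255.224.0
8.112.216.237 AND mask = 8.112.192.0
171.75.158.32 AND mask = 171.75.128.0
No, different subnets (8.112.192.0 vs 171.75.128.0)


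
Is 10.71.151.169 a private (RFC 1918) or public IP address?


RFC 1918 private ranges:
  10.0.0.0/8 (10.0.0.0 - 10.255.255.255)
  172.16.0.0/12 (172.16.0.0 - 172.31.255.255)
  192.168.0.0/16 (192.168.0.0 - 192.168.255.255)
Private (in 10.0.0.0/8)


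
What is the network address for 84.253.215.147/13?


IP:   01010100.11111101.11010111.10010011
Mask: 11111111.11111000.00000000.00000000
AND operation:
Net:  01010100.11111000.00000000.00000000
Network: 84.248.0.0/13


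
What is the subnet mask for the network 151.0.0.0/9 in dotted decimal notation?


/9 means 9 network bits, 23 host bits
Binary: 11111111100000000000000000000000
Mask: 255.128.0.0


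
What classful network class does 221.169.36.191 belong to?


First octet: 221
Binary: 11011101
110xxxxx -> Class C (192-223)
Class C, default mask 255.255.255.0 (/24)


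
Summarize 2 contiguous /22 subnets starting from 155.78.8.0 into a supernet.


Original prefix: /22
Number of subnets: 2 = 2^1
New prefix = 22 - 1 = 21
Supernet: 155.78.8.0/21


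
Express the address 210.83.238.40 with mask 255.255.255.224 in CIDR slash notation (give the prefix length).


Binary: 11111111.11111111.11111111.11100000
Count leading 1s
Prefix: /27


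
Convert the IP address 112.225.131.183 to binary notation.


112 = 01110000
225 = 11100001
131 = 10000011
183 = 10110111
Binary: 01110000.11100001.10000011.10110111


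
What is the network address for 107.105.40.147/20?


IP:   01101011.01101001.00101000.10010011
Mask: 11111111.11111111.11110000.00000000
AND operation:
Net:  01101011.01101001.00100000.00000000
Network: 107.105.32.0/20


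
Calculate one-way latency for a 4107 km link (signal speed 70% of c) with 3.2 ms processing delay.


Speed = 0.7 * 3e5 km/s = 210000 km/s
Propagation delay = 4107 / 210000 = 0.0196 s = 19.5571 ms
Processing delay = 3.2 ms
Total one-way latency = 22.7571 ms


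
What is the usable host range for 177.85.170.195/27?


Network: 177.85.170.192
Broadcast: 177.85.170.223
First usable = network + 1
Last usable = broadcast - 1
Range: 177.85.170.193 to 177.85.170.222


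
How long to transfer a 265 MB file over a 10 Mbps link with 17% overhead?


Effective throughput = 10 * (1 - 17/100) = 8.3 Mbps
File size in Mb = 265 * 8 = 2120 Mb
Time = 2120 / 8.3
Time = 255.4217 seconds


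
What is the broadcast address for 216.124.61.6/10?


Network: 216.64.0.0/10
Host bits = 22
Set all host bits to 1:
Broadcast: 216.127.255.255


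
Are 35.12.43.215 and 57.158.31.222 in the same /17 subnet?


Mask: 255.255.128.0
35.12.43.215 AND mask = 35.12.0.0
57.158.31.222 AND mask = 57.158.0.0
No, different subnets (35.12.0.0 vs 57.158.0.0)


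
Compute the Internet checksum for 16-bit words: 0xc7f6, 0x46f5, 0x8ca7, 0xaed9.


Sum all words (with carry folding):
+ 0xc7f6 = 0xc7f6
+ 0x46f5 = 0x0eec
+ 0x8ca7 = 0x9b93
+ 0xaed9 = 0x4a6d
One's complement: ~0x4a6d
Checksum = 0xb592


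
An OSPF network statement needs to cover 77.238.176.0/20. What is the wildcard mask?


Subnet mask: 255.255.240.0
Wildcard = 255.255.255.255 - subnet mask
255 - 255 = 0
255 - 255 = 0
255 - 240 = 15
255 - 0 = 255
Wildcard: 0.0.15.255


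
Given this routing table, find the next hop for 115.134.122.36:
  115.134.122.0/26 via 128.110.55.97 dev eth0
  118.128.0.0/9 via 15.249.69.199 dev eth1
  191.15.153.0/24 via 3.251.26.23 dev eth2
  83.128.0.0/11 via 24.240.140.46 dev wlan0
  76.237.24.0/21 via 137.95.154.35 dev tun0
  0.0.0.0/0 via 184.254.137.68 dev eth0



Longest prefix match for 115.134.122.36:
  /26 115.134.122.0: MATCH
  /9 118.128.0.0: no
  /24 191.15.153.0: no
  /11 83.128.0.0: no
  /21 76.237.24.0: no
  /0 0.0.0.0: MATCH
Selected: next-hop 128.110.55.97 via eth0 (matched /26)


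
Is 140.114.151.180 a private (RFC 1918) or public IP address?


RFC 1918 private ranges:
  10.0.0.0/8 (10.0.0.0 - 10.255.255.255)
  172.16.0.0/12 (172.16.0.0 - 172.31.255.255)
  192.168.0.0/16 (192.168.0.0 - 192.168.255.255)
Public (not in any RFC 1918 range)


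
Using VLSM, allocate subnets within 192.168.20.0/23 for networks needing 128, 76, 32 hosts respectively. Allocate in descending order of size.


128 hosts -> /24 (254 usable): 192.168.20.0/24
76 hosts -> /25 (126 usable): 192.168.21.0/25
32 hosts -> /26 (62 usable): 192.168.21.128/26
Allocation: 192.168.20.0/24 (128 hosts, 254 usable); 192.168.21.0/25 (76 hosts, 126 usable); 192.168.21.128/26 (32 hosts, 62 usable)


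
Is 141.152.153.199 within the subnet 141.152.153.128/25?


Subnet network: 141.152.153.128
Test IP AND mask: 141.152.153.128
Yes, 141.152.153.199 is in 141.152.153.128/25


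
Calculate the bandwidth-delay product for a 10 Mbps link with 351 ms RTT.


BDP = bandwidth * RTT
= 10 Mbps * 351 ms
= 10 * 1e6 * 351 / 1000 bits
= 3510000 bits
= 438750 bytes
= 428.4668 KB
BDP = 3510000 bits (438750 bytes)


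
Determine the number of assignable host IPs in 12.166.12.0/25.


Host bits = 32 - 25 = 7
Total addresses = 2^7 = 128
Usable = total - 2 (network and broadcast)
Usable hosts: 126


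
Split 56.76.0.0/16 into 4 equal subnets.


New prefix = 16 + 2 = 18
Each subnet has 16384 addresses
  56.76.0.0/18
  56.76.64.0/18
  56.76.128.0/18
  56.76.192.0/18
Subnets: 56.76.0.0/18, 56.76.64.0/18, 56.76.128.0/18, 56.76.192.0/18


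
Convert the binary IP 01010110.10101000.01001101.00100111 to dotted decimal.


01010110 = 86
10101000 = 168
01001101 = 77
00100111 = 39
IP: 86.168.77.39


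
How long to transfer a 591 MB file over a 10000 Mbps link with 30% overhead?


Effective throughput = 10000 * (1 - 30/100) = 7000 Mbps
File size in Mb = 591 * 8 = 4728 Mb
Time = 4728 / 7000
Time = 0.6754 seconds


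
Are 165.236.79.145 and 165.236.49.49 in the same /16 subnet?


Mask: 255.255.0.0
165.236.79.145 AND mask = 165.236.0.0
165.236.49.49 AND mask = 165.236.0.0
Yes, same subnet (165.236.0.0)


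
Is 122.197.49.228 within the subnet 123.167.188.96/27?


Subnet network: 123.167.188.96
Test IP AND mask: 122.197.49.224
No, 122.197.49.228 is not in 123.167.188.96/27


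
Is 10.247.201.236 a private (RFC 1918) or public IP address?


RFC 1918 private ranges:
  10.0.0.0/8 (10.0.0.0 - 10.255.255.255)
  172.16.0.0/12 (172.16.0.0 - 172.31.255.255)
  192.168.0.0/16 (192.168.0.0 - 192.168.255.255)
Private (in 10.0.0.0/8)


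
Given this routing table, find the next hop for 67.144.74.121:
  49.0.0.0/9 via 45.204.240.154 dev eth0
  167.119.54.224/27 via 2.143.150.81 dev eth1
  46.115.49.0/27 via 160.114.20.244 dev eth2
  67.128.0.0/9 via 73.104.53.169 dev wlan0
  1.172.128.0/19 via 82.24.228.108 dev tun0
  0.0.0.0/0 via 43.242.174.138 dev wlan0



Longest prefix match for 67.144.74.121:
  /9 49.0.0.0: no
  /27 167.119.54.224: no
  /27 46.115.49.0: no
  /9 67.128.0.0: MATCH
  /19 1.172.128.0: no
  /0 0.0.0.0: MATCH
Selected: next-hop 73.104.53.169 via wlan0 (matched /9)


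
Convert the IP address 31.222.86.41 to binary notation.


31 = 00011111
222 = 11011110
86 = 01010110
41 = 00101001
Binary: 00011111.11011110.01010110.00101001


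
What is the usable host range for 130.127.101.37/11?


Network: 130.96.0.0
Broadcast: 130.127.255.255
First usable = network + 1
Last usable = broadcast - 1
Range: 130.96.0.1 to 130.127.255.254


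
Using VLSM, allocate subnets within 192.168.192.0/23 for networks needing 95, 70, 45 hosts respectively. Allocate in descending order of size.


95 hosts -> /25 (126 usable): 192.168.192.0/25
70 hosts -> /25 (126 usable): 192.168.192.128/25
45 hosts -> /26 (62 usable): 192.168.193.0/26
Allocation: 192.168.192.0/25 (95 hosts, 126 usable); 192.168.192.128/25 (70 hosts, 126 usable); 192.168.193.0/26 (45 hosts, 62 usable)


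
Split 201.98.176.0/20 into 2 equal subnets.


New prefix = 20 + 1 = 21
Each subnet has 2048 addresses
  201.98.176.0/21
  201.98.184.0/21
Subnets: 201.98.176.0/21, 201.98.184.0/21


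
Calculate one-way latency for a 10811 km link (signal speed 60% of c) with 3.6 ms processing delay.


Speed = 0.6 * 3e5 km/s = 180000 km/s
Propagation delay = 10811 / 180000 = 0.0601 s = 60.0611 ms
Processing delay = 3.6 ms
Total one-way latency = 63.6611 ms


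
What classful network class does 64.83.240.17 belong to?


First octet: 64
Binary: 01000000
0xxxxxxx -> Class A (1-126)
Class A, default mask 255.0.0.0 (/8)


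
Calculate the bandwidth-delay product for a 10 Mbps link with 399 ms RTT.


BDP = bandwidth * RTT
= 10 Mbps * 399 ms
= 10 * 1e6 * 399 / 1000 bits
= 3990000 bits
= 498750 bytes
= 487.0605 KB
BDP = 3990000 bits (498750 bytes)


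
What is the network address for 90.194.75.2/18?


IP:   01011010.11000010.01001011.00000010
Mask: 11111111.11111111.11000000.00000000
AND operation:
Net:  01011010.11000010.01000000.00000000
Network: 90.194.64.0/18


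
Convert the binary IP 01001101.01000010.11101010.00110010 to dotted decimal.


01001101 = 77
01000010 = 66
11101010 = 234
00110010 = 50
IP: 77.66.234.50


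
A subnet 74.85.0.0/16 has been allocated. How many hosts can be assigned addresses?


Host bits = 32 - 16 = 16
Total addresses = 2^16 = 65536
Usable = total - 2 (network and broadcast)
Usable hosts: 65534


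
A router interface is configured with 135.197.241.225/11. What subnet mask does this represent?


/11 means 11 network bits, 21 host bits
Binary: 11111111111000000000000000000000
Mask: 255.224.0.0


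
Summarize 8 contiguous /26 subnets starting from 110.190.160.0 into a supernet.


Original prefix: /26
Number of subnets: 8 = 2^3
New prefix = 26 - 3 = 23
Supernet: 110.190.160.0/23


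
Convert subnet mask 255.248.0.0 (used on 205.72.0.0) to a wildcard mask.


Subnet mask: 255.248.0.0
Wildcard = 255.255.255.255 - subnet mask
255 - 255 = 0
255 - 248 = 7
255 - 0 = 255
255 - 0 = 255
Wildcard: 0.7.255.255


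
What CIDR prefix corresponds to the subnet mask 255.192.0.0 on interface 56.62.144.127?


Binary: 11111111.11000000.00000000.00000000
Count leading 1s
Prefix: /10


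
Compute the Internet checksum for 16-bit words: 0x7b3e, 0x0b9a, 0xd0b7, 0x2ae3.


Sum all words (with carry folding):
+ 0x7b3e = 0x7b3e
+ 0x0b9a = 0x86d8
+ 0xd0b7 = 0x5790
+ 0x2ae3 = 0x8273
One's complement: ~0x8273
Checksum = 0x7d8c


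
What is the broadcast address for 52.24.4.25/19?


Network: 52.24.0.0/19
Host bits = 13
Set all host bits to 1:
Broadcast: 52.24.31.255


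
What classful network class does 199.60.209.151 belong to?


First octet: 199
Binary: 11000111
110xxxxx -> Class C (192-223)
Class C, default mask 255.255.255.0 (/24)


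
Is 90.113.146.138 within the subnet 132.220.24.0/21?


Subnet network: 132.220.24.0
Test IP AND mask: 90.113.144.0
No, 90.113.146.138 is not in 132.220.24.0/21


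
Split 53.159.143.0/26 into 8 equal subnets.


New prefix = 26 + 3 = 29
Each subnet has 8 addresses
  53.159.143.0/29
  53.159.143.8/29
  53.159.143.16/29
  53.159.143.24/29
  53.159.143.32/29
  53.159.143.40/29
  53.159.143.48/29
  53.159.143.56/29
Subnets: 53.159.143.0/29, 53.159.143.8/29, 53.159.143.16/29, 53.159.143.24/29, 53.159.143.32/29, 53.159.143.40/29, 53.159.143.48/29, 53.159.143.56/29


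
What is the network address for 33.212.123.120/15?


IP:   00100001.11010100.01111011.01111000
Mask: 11111111.11111110.00000000.00000000
AND operation:
Net:  00100001.11010100.00000000.00000000
Network: 33.212.0.0/15


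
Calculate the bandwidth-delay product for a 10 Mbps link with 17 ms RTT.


BDP = bandwidth * RTT
= 10 Mbps * 17 ms
= 10 * 1e6 * 17 / 1000 bits
= 170000 bits
= 21250 bytes
= 20.752 KB
BDP = 170000 bits (21250 bytes)


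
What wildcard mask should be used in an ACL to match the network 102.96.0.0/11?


Subnet mask: 255.224.0.0
Wildcard = 255.255.255.255 - subnet mask
255 - 255 = 0
255 - 224 = 31
255 - 0 = 255
255 - 0 = 255
Wildcard: 0.31.255.255


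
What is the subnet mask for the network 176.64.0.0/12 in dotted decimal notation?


/12 means 12 network bits, 20 host bits
Binary: 11111111111100000000000000000000
Mask: 255.240.0.0


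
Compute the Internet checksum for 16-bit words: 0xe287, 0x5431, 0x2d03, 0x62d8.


Sum all words (with carry folding):
+ 0xe287 = 0xe287
+ 0x5431 = 0x36b9
+ 0x2d03 = 0x63bc
+ 0x62d8 = 0xc694
One's complement: ~0xc694
Checksum = 0x396b


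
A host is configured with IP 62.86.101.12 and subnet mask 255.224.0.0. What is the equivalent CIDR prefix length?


Binary: 11111111.11100000.00000000.00000000
Count leading 1s
Prefix: /11


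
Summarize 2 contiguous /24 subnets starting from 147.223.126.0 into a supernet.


Original prefix: /24
Number of subnets: 2 = 2^1
New prefix = 24 - 1 = 23
Supernet: 147.223.126.0/23
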